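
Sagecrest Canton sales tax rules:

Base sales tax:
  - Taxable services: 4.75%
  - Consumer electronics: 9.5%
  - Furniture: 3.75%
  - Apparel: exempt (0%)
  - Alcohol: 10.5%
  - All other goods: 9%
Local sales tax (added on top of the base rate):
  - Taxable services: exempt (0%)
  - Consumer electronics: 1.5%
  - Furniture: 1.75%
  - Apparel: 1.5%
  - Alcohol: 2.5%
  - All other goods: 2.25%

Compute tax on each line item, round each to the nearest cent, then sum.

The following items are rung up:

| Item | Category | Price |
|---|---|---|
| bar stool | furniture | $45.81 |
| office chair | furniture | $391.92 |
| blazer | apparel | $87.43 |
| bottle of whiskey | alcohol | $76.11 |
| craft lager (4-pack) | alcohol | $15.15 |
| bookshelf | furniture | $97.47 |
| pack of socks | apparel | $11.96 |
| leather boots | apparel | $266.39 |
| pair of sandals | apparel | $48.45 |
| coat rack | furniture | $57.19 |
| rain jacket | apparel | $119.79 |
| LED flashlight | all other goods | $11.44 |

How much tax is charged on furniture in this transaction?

Bar stool $45.81: furniture → 3.75% + 1.75% local = 5.5% → $2.52
Office chair $391.92: furniture → 3.75% + 1.75% local = 5.5% → $21.56
Bookshelf $97.47: furniture → 3.75% + 1.75% local = 5.5% → $5.36
Coat rack $57.19: furniture → 3.75% + 1.75% local = 5.5% → $3.15
Tax on furniture = $2.52 + $21.56 + $5.36 + $3.15 = $32.59

$32.59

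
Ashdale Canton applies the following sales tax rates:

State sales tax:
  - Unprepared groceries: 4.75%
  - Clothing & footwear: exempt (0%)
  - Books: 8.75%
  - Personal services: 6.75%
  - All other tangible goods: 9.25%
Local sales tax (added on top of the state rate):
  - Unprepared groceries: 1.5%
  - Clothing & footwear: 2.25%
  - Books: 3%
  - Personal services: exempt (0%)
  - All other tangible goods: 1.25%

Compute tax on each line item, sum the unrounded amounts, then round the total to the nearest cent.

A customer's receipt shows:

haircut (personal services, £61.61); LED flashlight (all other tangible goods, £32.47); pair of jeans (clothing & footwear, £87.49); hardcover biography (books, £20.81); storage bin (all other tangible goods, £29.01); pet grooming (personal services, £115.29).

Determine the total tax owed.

Haircut £61.61: personal services → 6.75% + 0% local = 6.75% → £4.158675
LED flashlight £32.47: all other tangible goods → 9.25% + 1.25% local = 10.5% → £3.40935
Pair of jeans £87.49: clothing & footwear → 0% + 2.25% local = 2.25% → £1.968525
Hardcover biography £20.81: books → 8.75% + 3% local = 11.75% → £2.445175
Storage bin £29.01: all other tangible goods → 9.25% + 1.25% local = 10.5% → £3.04605
Pet grooming £115.29: personal services → 6.75% + 0% local = 6.75% → £7.782075
Unrounded tax sum = £22.80985 → £22.81

£22.81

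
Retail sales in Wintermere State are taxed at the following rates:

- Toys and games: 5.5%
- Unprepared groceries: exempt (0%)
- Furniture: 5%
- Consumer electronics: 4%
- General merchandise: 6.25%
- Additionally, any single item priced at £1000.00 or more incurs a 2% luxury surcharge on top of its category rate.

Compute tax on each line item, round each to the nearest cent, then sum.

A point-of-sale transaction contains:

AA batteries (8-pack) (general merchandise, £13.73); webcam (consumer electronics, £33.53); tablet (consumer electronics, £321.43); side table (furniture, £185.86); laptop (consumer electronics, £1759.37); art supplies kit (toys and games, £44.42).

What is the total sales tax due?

£132.35

AA batteries (8-pack) £13.73: general merchandise → 6.25% → £0.86
Webcam £33.53: consumer electronics → 4% → £1.34
Tablet £321.43: consumer electronics → 4% → £12.86
Side table £185.86: furniture → 5% → £9.29
Laptop £1759.37: consumer electronics → 4% + 2% surcharge = 6% → £105.56
Art supplies kit £44.42: toys and games → 5.5% → £2.44
Total tax = £0.86 + £1.34 + £12.86 + £9.29 + £105.56 + £2.44 = £132.35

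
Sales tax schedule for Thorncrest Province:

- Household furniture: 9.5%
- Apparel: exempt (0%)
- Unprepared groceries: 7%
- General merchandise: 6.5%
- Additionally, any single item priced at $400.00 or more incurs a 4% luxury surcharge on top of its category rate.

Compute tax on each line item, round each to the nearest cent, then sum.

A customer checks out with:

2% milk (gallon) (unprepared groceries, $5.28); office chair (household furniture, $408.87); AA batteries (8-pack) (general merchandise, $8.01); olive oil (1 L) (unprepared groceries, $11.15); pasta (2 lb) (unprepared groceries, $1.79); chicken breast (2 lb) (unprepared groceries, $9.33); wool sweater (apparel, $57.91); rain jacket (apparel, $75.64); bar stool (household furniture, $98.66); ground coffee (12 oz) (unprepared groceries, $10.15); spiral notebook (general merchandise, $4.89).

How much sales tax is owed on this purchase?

$68.05

2% milk (gallon) $5.28: unprepared groceries → 7% → $0.37
Office chair $408.87: household furniture → 9.5% + 4% surcharge = 13.5% → $55.20
AA batteries (8-pack) $8.01: general merchandise → 6.5% → $0.52
Olive oil (1 L) $11.15: unprepared groceries → 7% → $0.78
Pasta (2 lb) $1.79: unprepared groceries → 7% → $0.13
Chicken breast (2 lb) $9.33: unprepared groceries → 7% → $0.65
Wool sweater $57.91: apparel → 0% → $0.00
Rain jacket $75.64: apparel → 0% → $0.00
Bar stool $98.66: household furniture → 9.5% → $9.37
Ground coffee (12 oz) $10.15: unprepared groceries → 7% → $0.71
Spiral notebook $4.89: general merchandise → 6.5% → $0.32
Total tax = $0.37 + $55.20 + $0.52 + $0.78 + $0.13 + $0.65 + $9.37 + $0.71 + $0.32 = $68.05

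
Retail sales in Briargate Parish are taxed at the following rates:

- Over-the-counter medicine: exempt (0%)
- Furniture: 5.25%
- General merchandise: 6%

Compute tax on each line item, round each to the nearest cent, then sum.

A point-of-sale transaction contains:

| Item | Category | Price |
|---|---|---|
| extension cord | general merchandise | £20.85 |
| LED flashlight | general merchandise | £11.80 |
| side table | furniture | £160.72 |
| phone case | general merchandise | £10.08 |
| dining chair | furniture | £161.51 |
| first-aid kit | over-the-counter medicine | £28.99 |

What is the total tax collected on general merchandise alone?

£2.56

Extension cord £20.85: general merchandise → 6% → £1.25
LED flashlight £11.80: general merchandise → 6% → £0.71
Phone case £10.08: general merchandise → 6% → £0.60
Tax on general merchandise = £1.25 + £0.71 + £0.60 = £2.56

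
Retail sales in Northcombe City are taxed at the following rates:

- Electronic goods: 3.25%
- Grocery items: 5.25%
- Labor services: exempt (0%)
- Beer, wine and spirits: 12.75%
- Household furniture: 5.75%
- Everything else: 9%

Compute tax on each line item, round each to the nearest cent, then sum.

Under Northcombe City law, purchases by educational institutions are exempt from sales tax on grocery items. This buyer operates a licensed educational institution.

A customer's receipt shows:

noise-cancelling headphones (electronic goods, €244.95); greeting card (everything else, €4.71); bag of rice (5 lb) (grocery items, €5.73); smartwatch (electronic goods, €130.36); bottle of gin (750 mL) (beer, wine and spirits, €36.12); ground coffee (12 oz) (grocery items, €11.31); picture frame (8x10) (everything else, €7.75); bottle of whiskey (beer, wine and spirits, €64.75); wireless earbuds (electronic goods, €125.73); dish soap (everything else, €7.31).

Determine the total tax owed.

€30.94

Noise-cancelling headphones €244.95: electronic goods → 3.25% → €7.96
Greeting card €4.71: everything else → 9% → €0.42
Bag of rice (5 lb) €5.73: grocery items, buyer-exempt → 0% → €0.00
Smartwatch €130.36: electronic goods → 3.25% → €4.24
Bottle of gin (750 mL) €36.12: beer, wine and spirits → 12.75% → €4.61
Ground coffee (12 oz) €11.31: grocery items, buyer-exempt → 0% → €0.00
Picture frame (8x10) €7.75: everything else → 9% → €0.70
Bottle of whiskey €64.75: beer, wine and spirits → 12.75% → €8.26
Wireless earbuds €125.73: electronic goods → 3.25% → €4.09
Dish soap €7.31: everything else → 9% → €0.66
Total tax = €7.96 + €0.42 + €4.24 + €4.61 + €0.70 + €8.26 + €4.09 + €0.66 = €30.94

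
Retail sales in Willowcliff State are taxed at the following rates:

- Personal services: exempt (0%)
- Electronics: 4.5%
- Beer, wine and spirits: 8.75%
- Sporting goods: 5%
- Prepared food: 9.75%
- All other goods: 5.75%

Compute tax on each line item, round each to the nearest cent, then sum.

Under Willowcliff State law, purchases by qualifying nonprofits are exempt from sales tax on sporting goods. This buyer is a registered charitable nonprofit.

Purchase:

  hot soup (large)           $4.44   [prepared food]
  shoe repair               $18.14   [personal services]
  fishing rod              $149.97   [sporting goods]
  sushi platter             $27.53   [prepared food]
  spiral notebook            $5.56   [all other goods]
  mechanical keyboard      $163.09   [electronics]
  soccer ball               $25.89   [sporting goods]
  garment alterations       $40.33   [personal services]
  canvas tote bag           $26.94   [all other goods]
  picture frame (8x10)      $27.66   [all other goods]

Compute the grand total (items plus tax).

Hot soup (large) $4.44: prepared food → 9.75% → $0.43
Shoe repair $18.14: personal services → 0% → $0.00
Fishing rod $149.97: sporting goods, buyer-exempt → 0% → $0.00
Sushi platter $27.53: prepared food → 9.75% → $2.68
Spiral notebook $5.56: all other goods → 5.75% → $0.32
Mechanical keyboard $163.09: electronics → 4.5% → $7.34
Soccer ball $25.89: sporting goods, buyer-exempt → 0% → $0.00
Garment alterations $40.33: personal services → 0% → $0.00
Canvas tote bag $26.94: all other goods → 5.75% → $1.55
Picture frame (8x10) $27.66: all other goods → 5.75% → $1.59
Subtotal = $489.55; tax = $13.91; total due = $503.46

$503.46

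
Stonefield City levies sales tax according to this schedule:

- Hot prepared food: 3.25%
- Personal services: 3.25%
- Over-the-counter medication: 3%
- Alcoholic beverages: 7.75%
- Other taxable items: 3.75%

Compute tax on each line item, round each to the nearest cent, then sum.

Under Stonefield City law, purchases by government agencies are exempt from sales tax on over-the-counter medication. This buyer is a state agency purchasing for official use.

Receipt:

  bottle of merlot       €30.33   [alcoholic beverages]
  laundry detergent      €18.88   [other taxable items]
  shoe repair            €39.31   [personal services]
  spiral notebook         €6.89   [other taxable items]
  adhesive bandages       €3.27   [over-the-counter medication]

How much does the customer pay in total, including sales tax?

Bottle of merlot €30.33: alcoholic beverages → 7.75% → €2.35
Laundry detergent €18.88: other taxable items → 3.75% → €0.71
Shoe repair €39.31: personal services → 3.25% → €1.28
Spiral notebook €6.89: other taxable items → 3.75% → €0.26
Adhesive bandages €3.27: over-the-counter medication, buyer-exempt → 0% → €0.00
Subtotal = €98.68; tax = €4.60; total due = €103.28

€103.28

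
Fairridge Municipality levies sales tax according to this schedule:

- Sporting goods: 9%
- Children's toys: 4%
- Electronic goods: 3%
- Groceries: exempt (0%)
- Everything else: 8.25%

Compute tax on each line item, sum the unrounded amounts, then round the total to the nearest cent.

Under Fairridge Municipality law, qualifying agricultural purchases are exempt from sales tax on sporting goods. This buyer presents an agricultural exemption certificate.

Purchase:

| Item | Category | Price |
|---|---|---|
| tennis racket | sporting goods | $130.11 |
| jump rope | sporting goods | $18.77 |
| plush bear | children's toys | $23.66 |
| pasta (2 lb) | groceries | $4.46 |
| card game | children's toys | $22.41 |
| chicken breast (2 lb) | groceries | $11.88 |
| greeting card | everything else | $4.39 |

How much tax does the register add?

$2.20

Tennis racket $130.11: sporting goods, buyer-exempt → 0% → $0.00
Jump rope $18.77: sporting goods, buyer-exempt → 0% → $0.00
Plush bear $23.66: children's toys → 4% → $0.9464
Pasta (2 lb) $4.46: groceries → 0% → $0.00
Card game $22.41: children's toys → 4% → $0.8964
Chicken breast (2 lb) $11.88: groceries → 0% → $0.00
Greeting card $4.39: everything else → 8.25% → $0.362175
Unrounded tax sum = $2.204975 → $2.20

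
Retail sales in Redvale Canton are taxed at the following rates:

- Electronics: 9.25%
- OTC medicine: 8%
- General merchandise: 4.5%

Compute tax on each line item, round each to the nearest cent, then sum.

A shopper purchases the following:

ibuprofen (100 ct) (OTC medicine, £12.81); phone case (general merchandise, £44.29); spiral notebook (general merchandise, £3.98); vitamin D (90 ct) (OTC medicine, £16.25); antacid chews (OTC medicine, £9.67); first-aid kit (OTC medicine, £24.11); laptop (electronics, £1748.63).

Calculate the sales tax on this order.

£168.94

Ibuprofen (100 ct) £12.81: OTC medicine → 8% → £1.02
Phone case £44.29: general merchandise → 4.5% → £1.99
Spiral notebook £3.98: general merchandise → 4.5% → £0.18
Vitamin D (90 ct) £16.25: OTC medicine → 8% → £1.30
Antacid chews £9.67: OTC medicine → 8% → £0.77
First-aid kit £24.11: OTC medicine → 8% → £1.93
Laptop £1748.63: electronics → 9.25% → £161.75
Total tax = £1.02 + £1.99 + £0.18 + £1.30 + £0.77 + £1.93 + £161.75 = £168.94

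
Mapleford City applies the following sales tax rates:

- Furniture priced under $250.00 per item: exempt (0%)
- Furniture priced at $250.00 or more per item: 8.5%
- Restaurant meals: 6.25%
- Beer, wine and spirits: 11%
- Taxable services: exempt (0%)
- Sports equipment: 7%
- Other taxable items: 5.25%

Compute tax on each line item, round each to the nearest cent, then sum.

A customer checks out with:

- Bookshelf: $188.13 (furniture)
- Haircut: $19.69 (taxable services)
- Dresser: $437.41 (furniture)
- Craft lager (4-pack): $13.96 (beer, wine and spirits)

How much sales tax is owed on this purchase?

$38.72

Bookshelf $188.13: furniture, under $250.00 → 0% → $0.00
Haircut $19.69: taxable services → 0% → $0.00
Dresser $437.41: furniture, $250.00 or more → 8.5% → $37.18
Craft lager (4-pack) $13.96: beer, wine and spirits → 11% → $1.54
Total tax = $37.18 + $1.54 = $38.72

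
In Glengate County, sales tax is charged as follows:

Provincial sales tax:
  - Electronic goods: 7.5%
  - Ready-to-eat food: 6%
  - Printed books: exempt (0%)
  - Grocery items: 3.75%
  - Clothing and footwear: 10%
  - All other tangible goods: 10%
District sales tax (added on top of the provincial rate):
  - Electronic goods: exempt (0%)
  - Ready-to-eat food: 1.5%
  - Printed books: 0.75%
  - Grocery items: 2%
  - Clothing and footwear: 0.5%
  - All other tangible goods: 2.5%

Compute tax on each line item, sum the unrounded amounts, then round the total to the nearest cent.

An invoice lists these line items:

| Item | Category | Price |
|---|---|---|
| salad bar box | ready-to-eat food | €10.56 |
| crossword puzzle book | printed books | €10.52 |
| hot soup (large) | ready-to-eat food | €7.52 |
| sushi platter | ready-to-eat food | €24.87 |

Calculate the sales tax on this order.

€3.30

Salad bar box €10.56: ready-to-eat food → 6% + 1.5% district = 7.5% → €0.792
Crossword puzzle book €10.52: printed books → 0% + 0.75% district = 0.75% → €0.0789
Hot soup (large) €7.52: ready-to-eat food → 6% + 1.5% district = 7.5% → €0.564
Sushi platter €24.87: ready-to-eat food → 6% + 1.5% district = 7.5% → €1.86525
Unrounded tax sum = €3.30015 → €3.30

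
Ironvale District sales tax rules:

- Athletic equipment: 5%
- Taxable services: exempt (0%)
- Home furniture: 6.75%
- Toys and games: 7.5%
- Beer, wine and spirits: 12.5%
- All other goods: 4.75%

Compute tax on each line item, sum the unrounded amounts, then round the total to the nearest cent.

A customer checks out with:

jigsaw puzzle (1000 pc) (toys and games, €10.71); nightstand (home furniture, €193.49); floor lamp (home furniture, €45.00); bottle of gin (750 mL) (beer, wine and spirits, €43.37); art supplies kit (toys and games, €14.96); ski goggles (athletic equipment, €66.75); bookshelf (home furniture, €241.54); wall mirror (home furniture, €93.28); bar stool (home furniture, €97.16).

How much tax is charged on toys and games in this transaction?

€1.93

Jigsaw puzzle (1000 pc) €10.71: toys and games → 7.5% → €0.80325
Art supplies kit €14.96: toys and games → 7.5% → €1.122
Tax on toys and games: unrounded sum = €1.92525 → €1.93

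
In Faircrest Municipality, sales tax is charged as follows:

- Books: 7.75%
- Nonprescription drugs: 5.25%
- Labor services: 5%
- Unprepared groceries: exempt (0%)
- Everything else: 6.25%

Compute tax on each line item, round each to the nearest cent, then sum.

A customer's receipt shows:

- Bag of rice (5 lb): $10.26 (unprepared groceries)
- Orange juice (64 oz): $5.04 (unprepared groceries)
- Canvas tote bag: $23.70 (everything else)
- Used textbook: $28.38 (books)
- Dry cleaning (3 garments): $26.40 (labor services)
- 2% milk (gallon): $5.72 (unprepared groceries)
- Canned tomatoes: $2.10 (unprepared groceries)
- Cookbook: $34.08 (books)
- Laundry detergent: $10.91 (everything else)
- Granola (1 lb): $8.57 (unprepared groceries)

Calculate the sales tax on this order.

$8.32

Bag of rice (5 lb) $10.26: unprepared groceries → 0% → $0.00
Orange juice (64 oz) $5.04: unprepared groceries → 0% → $0.00
Canvas tote bag $23.70: everything else → 6.25% → $1.48
Used textbook $28.38: books → 7.75% → $2.20
Dry cleaning (3 garments) $26.40: labor services → 5% → $1.32
2% milk (gallon) $5.72: unprepared groceries → 0% → $0.00
Canned tomatoes $2.10: unprepared groceries → 0% → $0.00
Cookbook $34.08: books → 7.75% → $2.64
Laundry detergent $10.91: everything else → 6.25% → $0.68
Granola (1 lb) $8.57: unprepared groceries → 0% → $0.00
Total tax = $1.48 + $2.20 + $1.32 + $2.64 + $0.68 = $8.32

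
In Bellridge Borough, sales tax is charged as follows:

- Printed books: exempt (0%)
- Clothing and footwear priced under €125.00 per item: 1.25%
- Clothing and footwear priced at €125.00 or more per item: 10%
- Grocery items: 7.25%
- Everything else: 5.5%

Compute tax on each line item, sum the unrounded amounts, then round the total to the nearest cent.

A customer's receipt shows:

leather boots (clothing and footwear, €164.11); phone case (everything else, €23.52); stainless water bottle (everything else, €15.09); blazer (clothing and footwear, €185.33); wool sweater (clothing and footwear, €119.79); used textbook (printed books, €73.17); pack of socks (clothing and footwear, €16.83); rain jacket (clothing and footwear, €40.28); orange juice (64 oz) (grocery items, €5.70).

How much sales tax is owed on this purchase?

Leather boots €164.11: clothing and footwear, €125.00 or more → 10% → €16.411
Phone case €23.52: everything else → 5.5% → €1.2936
Stainless water bottle €15.09: everything else → 5.5% → €0.82995
Blazer €185.33: clothing and footwear, €125.00 or more → 10% → €18.533
Wool sweater €119.79: clothing and footwear, under €125.00 → 1.25% → €1.497375
Used textbook €73.17: printed books → 0% → €0.00
Pack of socks €16.83: clothing and footwear, under €125.00 → 1.25% → €0.210375
Rain jacket €40.28: clothing and footwear, under €125.00 → 1.25% → €0.5035
Orange juice (64 oz) €5.70: grocery items → 7.25% → €0.41325
Unrounded tax sum = €39.69205 → €39.69

€39.69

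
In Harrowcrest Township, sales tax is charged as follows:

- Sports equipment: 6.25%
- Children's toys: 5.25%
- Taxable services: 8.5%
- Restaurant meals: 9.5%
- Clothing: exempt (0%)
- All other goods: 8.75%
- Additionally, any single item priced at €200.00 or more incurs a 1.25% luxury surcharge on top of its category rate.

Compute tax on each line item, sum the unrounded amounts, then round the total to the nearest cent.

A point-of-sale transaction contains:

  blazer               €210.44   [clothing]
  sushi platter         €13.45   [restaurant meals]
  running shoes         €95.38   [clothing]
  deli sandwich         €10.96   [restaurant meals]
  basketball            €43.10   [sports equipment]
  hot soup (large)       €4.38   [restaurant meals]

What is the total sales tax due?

Blazer €210.44: clothing → 0% + 1.25% surcharge = 1.25% → €2.6305
Sushi platter €13.45: restaurant meals → 9.5% → €1.27775
Running shoes €95.38: clothing → 0% → €0.00
Deli sandwich €10.96: restaurant meals → 9.5% → €1.0412
Basketball €43.10: sports equipment → 6.25% → €2.69375
Hot soup (large) €4.38: restaurant meals → 9.5% → €0.4161
Unrounded tax sum = €8.0593 → €8.06

€8.06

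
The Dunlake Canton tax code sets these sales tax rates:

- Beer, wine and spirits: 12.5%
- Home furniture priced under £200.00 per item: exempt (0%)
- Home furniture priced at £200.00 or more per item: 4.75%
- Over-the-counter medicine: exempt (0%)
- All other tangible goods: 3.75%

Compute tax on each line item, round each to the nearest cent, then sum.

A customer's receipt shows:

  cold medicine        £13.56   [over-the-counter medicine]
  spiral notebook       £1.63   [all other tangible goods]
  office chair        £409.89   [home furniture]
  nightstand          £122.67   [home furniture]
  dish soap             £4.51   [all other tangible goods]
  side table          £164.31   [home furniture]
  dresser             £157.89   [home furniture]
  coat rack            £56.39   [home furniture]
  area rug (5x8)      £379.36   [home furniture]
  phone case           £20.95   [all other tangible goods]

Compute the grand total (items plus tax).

Cold medicine £13.56: over-the-counter medicine → 0% → £0.00
Spiral notebook £1.63: all other tangible goods → 3.75% → £0.06
Office chair £409.89: home furniture, £200.00 or more → 4.75% → £19.47
Nightstand £122.67: home furniture, under £200.00 → 0% → £0.00
Dish soap £4.51: all other tangible goods → 3.75% → £0.17
Side table £164.31: home furniture, under £200.00 → 0% → £0.00
Dresser £157.89: home furniture, under £200.00 → 0% → £0.00
Coat rack £56.39: home furniture, under £200.00 → 0% → £0.00
Area rug (5x8) £379.36: home furniture, £200.00 or more → 4.75% → £18.02
Phone case £20.95: all other tangible goods → 3.75% → £0.79
Subtotal = £1331.16; tax = £38.51; total due = £1369.67

£1369.67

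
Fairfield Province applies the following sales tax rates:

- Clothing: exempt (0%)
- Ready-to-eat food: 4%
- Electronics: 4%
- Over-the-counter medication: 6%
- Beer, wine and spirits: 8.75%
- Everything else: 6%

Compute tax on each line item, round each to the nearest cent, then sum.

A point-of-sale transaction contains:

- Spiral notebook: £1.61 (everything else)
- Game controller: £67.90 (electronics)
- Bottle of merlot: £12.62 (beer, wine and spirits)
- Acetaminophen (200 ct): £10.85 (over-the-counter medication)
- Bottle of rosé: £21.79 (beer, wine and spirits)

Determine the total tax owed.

£6.48

Spiral notebook £1.61: everything else → 6% → £0.10
Game controller £67.90: electronics → 4% → £2.72
Bottle of merlot £12.62: beer, wine and spirits → 8.75% → £1.10
Acetaminophen (200 ct) £10.85: over-the-counter medication → 6% → £0.65
Bottle of rosé £21.79: beer, wine and spirits → 8.75% → £1.91
Total tax = £0.10 + £2.72 + £1.10 + £0.65 + £1.91 = £6.48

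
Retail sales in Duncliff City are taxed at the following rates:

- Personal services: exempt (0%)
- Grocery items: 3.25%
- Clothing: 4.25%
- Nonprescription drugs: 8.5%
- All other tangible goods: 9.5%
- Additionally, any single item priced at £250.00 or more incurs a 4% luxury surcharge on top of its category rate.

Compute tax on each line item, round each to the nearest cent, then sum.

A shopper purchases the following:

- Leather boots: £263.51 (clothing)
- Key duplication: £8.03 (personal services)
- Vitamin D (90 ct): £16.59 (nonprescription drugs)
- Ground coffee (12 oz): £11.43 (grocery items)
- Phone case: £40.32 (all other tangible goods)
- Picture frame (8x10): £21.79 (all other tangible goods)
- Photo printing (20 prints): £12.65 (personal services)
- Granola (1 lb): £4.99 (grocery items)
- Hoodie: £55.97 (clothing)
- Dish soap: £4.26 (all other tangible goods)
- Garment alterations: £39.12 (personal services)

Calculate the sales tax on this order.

£32.36

Leather boots £263.51: clothing → 4.25% + 4% surcharge = 8.25% → £21.74
Key duplication £8.03: personal services → 0% → £0.00
Vitamin D (90 ct) £16.59: nonprescription drugs → 8.5% → £1.41
Ground coffee (12 oz) £11.43: grocery items → 3.25% → £0.37
Phone case £40.32: all other tangible goods → 9.5% → £3.83
Picture frame (8x10) £21.79: all other tangible goods → 9.5% → £2.07
Photo printing (20 prints) £12.65: personal services → 0% → £0.00
Granola (1 lb) £4.99: grocery items → 3.25% → £0.16
Hoodie £55.97: clothing → 4.25% → £2.38
Dish soap £4.26: all other tangible goods → 9.5% → £0.40
Garment alterations £39.12: personal services → 0% → £0.00
Total tax = £21.74 + £1.41 + £0.37 + £3.83 + £2.07 + £0.16 + £2.38 + £0.40 = £32.36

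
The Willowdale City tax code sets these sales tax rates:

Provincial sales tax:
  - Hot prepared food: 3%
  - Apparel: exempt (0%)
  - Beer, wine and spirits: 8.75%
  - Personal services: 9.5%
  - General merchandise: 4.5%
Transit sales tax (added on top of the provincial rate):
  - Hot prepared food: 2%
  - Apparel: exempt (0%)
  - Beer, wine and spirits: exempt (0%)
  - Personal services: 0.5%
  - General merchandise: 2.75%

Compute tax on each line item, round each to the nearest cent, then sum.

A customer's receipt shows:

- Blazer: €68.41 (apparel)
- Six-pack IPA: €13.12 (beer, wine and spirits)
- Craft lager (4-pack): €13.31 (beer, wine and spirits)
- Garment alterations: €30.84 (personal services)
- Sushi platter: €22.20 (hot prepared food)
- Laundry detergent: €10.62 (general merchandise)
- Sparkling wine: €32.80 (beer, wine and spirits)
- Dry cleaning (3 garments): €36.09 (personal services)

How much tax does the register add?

€13.75

Blazer €68.41: apparel → 0% + 0% transit = 0% → €0.00
Six-pack IPA €13.12: beer, wine and spirits → 8.75% + 0% transit = 8.75% → €1.15
Craft lager (4-pack) €13.31: beer, wine and spirits → 8.75% + 0% transit = 8.75% → €1.16
Garment alterations €30.84: personal services → 9.5% + 0.5% transit = 10% → €3.08
Sushi platter €22.20: hot prepared food → 3% + 2% transit = 5% → €1.11
Laundry detergent €10.62: general merchandise → 4.5% + 2.75% transit = 7.25% → €0.77
Sparkling wine €32.80: beer, wine and spirits → 8.75% + 0% transit = 8.75% → €2.87
Dry cleaning (3 garments) €36.09: personal services → 9.5% + 0.5% transit = 10% → €3.61
Total tax = €1.15 + €1.16 + €3.08 + €1.11 + €0.77 + €2.87 + €3.61 = €13.75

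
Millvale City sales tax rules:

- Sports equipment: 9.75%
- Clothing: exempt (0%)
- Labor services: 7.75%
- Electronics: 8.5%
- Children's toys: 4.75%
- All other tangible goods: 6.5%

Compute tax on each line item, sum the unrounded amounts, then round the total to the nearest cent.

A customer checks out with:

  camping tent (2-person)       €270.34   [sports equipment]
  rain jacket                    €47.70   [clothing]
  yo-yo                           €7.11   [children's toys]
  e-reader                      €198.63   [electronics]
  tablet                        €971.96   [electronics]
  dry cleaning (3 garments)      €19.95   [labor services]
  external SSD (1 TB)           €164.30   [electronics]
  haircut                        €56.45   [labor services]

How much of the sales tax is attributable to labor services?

€5.92

Dry cleaning (3 garments) €19.95: labor services → 7.75% → €1.546125
Haircut €56.45: labor services → 7.75% → €4.374875
Tax on labor services: unrounded sum = €5.921 → €5.92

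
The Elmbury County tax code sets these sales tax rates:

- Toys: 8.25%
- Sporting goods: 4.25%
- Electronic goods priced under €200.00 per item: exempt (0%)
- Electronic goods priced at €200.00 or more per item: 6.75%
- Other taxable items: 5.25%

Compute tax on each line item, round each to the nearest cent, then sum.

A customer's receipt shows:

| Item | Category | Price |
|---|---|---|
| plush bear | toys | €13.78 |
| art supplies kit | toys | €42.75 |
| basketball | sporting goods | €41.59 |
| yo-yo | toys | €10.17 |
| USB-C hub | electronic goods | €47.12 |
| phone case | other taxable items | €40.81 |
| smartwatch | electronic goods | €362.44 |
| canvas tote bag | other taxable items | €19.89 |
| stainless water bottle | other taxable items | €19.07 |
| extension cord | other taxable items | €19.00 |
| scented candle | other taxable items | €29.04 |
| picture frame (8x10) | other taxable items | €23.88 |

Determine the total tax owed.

Plush bear €13.78: toys → 8.25% → €1.14
Art supplies kit €42.75: toys → 8.25% → €3.53
Basketball €41.59: sporting goods → 4.25% → €1.77
Yo-yo €10.17: toys → 8.25% → €0.84
USB-C hub €47.12: electronic goods, under €200.00 → 0% → €0.00
Phone case €40.81: other taxable items → 5.25% → €2.14
Smartwatch €362.44: electronic goods, €200.00 or more → 6.75% → €24.46
Canvas tote bag €19.89: other taxable items → 5.25% → €1.04
Stainless water bottle €19.07: other taxable items → 5.25% → €1.00
Extension cord €19.00: other taxable items → 5.25% → €1.00
Scented candle €29.04: other taxable items → 5.25% → €1.52
Picture frame (8x10) €23.88: other taxable items → 5.25% → €1.25
Total tax = €1.14 + €3.53 + €1.77 + €0.84 + €2.14 + €24.46 + €1.04 + €1.00 + €1.00 + €1.52 + €1.25 = €39.69

€39.69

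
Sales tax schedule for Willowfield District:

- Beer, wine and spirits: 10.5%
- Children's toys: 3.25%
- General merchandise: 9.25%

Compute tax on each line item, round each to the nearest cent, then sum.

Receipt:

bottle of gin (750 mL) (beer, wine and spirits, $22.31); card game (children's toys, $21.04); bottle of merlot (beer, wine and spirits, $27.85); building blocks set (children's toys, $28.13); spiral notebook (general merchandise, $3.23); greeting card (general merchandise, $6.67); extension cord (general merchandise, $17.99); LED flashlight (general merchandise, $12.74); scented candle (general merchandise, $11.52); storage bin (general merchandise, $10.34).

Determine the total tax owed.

Bottle of gin (750 mL) $22.31: beer, wine and spirits → 10.5% → $2.34
Card game $21.04: children's toys → 3.25% → $0.68
Bottle of merlot $27.85: beer, wine and spirits → 10.5% → $2.92
Building blocks set $28.13: children's toys → 3.25% → $0.91
Spiral notebook $3.23: general merchandise → 9.25% → $0.30
Greeting card $6.67: general merchandise → 9.25% → $0.62
Extension cord $17.99: general merchandise → 9.25% → $1.66
LED flashlight $12.74: general merchandise → 9.25% → $1.18
Scented candle $11.52: general merchandise → 9.25% → $1.07
Storage bin $10.34: general merchandise → 9.25% → $0.96
Total tax = $2.34 + $0.68 + $2.92 + $0.91 + $0.30 + $0.62 + $1.66 + $1.18 + $1.07 + $0.96 = $12.64

$12.64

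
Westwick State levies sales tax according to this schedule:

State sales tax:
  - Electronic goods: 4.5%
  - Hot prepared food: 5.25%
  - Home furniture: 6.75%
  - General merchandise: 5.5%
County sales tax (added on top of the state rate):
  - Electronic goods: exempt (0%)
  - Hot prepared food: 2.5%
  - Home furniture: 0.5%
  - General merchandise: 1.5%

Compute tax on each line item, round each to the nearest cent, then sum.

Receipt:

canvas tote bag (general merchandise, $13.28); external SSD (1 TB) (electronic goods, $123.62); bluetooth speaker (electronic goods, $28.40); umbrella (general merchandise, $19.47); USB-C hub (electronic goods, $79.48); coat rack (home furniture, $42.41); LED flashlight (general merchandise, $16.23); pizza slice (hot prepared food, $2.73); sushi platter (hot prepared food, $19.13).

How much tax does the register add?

$18.61

Canvas tote bag $13.28: general merchandise → 5.5% + 1.5% county = 7% → $0.93
External SSD (1 TB) $123.62: electronic goods → 4.5% + 0% county = 4.5% → $5.56
Bluetooth speaker $28.40: electronic goods → 4.5% + 0% county = 4.5% → $1.28
Umbrella $19.47: general merchandise → 5.5% + 1.5% county = 7% → $1.36
USB-C hub $79.48: electronic goods → 4.5% + 0% county = 4.5% → $3.58
Coat rack $42.41: home furniture → 6.75% + 0.5% county = 7.25% → $3.07
LED flashlight $16.23: general merchandise → 5.5% + 1.5% county = 7% → $1.14
Pizza slice $2.73: hot prepared food → 5.25% + 2.5% county = 7.75% → $0.21
Sushi platter $19.13: hot prepared food → 5.25% + 2.5% county = 7.75% → $1.48
Total tax = $0.93 + $5.56 + $1.28 + $1.36 + $3.58 + $3.07 + $1.14 + $0.21 + $1.48 = $18.61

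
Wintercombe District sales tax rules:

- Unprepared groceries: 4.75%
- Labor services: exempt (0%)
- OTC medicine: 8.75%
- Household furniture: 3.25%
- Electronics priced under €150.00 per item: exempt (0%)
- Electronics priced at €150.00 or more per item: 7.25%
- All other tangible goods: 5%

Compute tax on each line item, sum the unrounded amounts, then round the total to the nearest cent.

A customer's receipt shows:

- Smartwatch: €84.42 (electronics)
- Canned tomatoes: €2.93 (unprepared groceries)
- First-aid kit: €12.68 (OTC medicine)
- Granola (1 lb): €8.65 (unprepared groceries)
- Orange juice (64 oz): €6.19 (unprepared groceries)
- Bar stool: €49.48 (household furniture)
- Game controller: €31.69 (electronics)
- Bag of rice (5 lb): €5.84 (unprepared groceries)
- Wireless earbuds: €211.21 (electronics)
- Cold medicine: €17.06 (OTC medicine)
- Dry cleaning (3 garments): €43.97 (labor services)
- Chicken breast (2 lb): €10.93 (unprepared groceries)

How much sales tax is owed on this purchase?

Smartwatch €84.42: electronics, under €150.00 → 0% → €0.00
Canned tomatoes €2.93: unprepared groceries → 4.75% → €0.139175
First-aid kit €12.68: OTC medicine → 8.75% → €1.1095
Granola (1 lb) €8.65: unprepared groceries → 4.75% → €0.410875
Orange juice (64 oz) €6.19: unprepared groceries → 4.75% → €0.294025
Bar stool €49.48: household furniture → 3.25% → €1.6081
Game controller €31.69: electronics, under €150.00 → 0% → €0.00
Bag of rice (5 lb) €5.84: unprepared groceries → 4.75% → €0.2774
Wireless earbuds €211.21: electronics, €150.00 or more → 7.25% → €15.312725
Cold medicine €17.06: OTC medicine → 8.75% → €1.49275
Dry cleaning (3 garments) €43.97: labor services → 0% → €0.00
Chicken breast (2 lb) €10.93: unprepared groceries → 4.75% → €0.519175
Unrounded tax sum = €21.163725 → €21.16

€21.16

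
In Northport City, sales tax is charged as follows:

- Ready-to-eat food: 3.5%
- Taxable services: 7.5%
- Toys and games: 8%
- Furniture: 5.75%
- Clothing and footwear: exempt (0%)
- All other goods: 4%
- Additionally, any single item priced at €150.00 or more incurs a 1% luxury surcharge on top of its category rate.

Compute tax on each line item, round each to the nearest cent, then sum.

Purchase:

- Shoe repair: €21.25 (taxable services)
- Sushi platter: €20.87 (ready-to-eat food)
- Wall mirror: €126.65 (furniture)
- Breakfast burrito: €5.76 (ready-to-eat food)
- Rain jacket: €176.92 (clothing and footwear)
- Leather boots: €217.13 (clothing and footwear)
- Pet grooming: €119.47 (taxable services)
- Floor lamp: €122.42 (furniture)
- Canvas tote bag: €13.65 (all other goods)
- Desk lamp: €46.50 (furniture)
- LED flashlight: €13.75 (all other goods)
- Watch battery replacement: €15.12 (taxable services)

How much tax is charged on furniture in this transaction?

€16.99

Wall mirror €126.65: furniture → 5.75% → €7.28
Floor lamp €122.42: furniture → 5.75% → €7.04
Desk lamp €46.50: furniture → 5.75% → €2.67
Tax on furniture = €7.28 + €7.04 + €2.67 = €16.99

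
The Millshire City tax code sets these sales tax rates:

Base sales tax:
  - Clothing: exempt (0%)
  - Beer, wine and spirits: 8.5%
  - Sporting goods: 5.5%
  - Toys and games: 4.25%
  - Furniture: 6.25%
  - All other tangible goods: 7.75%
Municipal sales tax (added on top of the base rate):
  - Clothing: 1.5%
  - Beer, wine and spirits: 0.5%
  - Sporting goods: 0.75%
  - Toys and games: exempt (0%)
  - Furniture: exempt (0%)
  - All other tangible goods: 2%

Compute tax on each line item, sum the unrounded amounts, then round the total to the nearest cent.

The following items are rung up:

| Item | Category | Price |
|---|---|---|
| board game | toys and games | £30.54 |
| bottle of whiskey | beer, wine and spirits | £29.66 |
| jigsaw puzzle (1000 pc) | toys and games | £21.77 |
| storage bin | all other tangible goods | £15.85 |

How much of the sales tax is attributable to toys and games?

£2.22

Board game £30.54: toys and games → 4.25% + 0% municipal = 4.25% → £1.29795
Jigsaw puzzle (1000 pc) £21.77: toys and games → 4.25% + 0% municipal = 4.25% → £0.925225
Tax on toys and games: unrounded sum = £2.223175 → £2.22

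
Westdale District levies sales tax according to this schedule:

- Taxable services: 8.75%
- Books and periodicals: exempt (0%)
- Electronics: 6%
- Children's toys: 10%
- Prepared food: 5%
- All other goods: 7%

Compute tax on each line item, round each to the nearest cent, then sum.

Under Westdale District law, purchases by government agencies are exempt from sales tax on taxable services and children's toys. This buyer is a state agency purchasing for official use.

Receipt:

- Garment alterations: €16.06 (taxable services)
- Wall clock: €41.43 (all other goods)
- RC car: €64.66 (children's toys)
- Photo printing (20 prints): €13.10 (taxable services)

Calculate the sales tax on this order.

€2.90

Garment alterations €16.06: taxable services, buyer-exempt → 0% → €0.00
Wall clock €41.43: all other goods → 7% → €2.90
RC car €64.66: children's toys, buyer-exempt → 0% → €0.00
Photo printing (20 prints) €13.10: taxable services, buyer-exempt → 0% → €0.00
Total tax = €2.90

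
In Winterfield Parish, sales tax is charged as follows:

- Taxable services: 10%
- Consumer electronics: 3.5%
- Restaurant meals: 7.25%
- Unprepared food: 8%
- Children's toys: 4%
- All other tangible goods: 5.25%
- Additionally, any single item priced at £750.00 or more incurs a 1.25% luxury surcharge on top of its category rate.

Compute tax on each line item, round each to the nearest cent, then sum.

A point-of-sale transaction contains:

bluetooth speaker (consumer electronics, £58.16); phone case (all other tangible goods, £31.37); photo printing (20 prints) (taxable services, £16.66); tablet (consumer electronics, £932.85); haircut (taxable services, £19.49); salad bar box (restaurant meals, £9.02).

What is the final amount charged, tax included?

£1119.82

Bluetooth speaker £58.16: consumer electronics → 3.5% → £2.04
Phone case £31.37: all other tangible goods → 5.25% → £1.65
Photo printing (20 prints) £16.66: taxable services → 10% → £1.67
Tablet £932.85: consumer electronics → 3.5% + 1.25% surcharge = 4.75% → £44.31
Haircut £19.49: taxable services → 10% → £1.95
Salad bar box £9.02: restaurant meals → 7.25% → £0.65
Subtotal = £1067.55; tax = £52.27; total due = £1119.82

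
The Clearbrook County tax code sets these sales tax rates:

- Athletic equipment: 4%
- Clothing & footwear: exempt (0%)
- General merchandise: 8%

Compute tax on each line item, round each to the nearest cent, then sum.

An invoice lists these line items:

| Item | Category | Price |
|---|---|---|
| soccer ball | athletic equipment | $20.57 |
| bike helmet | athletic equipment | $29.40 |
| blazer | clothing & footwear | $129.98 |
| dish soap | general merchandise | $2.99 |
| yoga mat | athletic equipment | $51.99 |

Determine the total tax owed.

Soccer ball $20.57: athletic equipment → 4% → $0.82
Bike helmet $29.40: athletic equipment → 4% → $1.18
Blazer $129.98: clothing & footwear → 0% → $0.00
Dish soap $2.99: general merchandise → 8% → $0.24
Yoga mat $51.99: athletic equipment → 4% → $2.08
Total tax = $0.82 + $1.18 + $0.24 + $2.08 = $4.32

$4.32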